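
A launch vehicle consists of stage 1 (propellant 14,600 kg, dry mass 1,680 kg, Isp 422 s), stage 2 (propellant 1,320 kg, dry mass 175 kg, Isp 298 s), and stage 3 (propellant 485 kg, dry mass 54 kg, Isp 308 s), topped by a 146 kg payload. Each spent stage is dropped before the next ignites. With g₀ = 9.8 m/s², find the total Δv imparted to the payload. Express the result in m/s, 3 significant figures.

Δv ≈ 12900 m/s

Ignition mass of stage 1 = 14,600+1,680 + 1,320+175 + 485+54 + 146 = 18,460 kg.
Stage 1: m₀ = 18,460 kg, m_f = 18,460 − 14,600 = 3,860 kg; Δv = 422×9.8×ln(4.782) = 4135.6×1.5649 ≈ 6472 m/s.
Stage 2: m₀ = 2,180 kg, m_f = 2,180 − 1,320 = 860 kg; Δv = 298×9.8×ln(2.535) = 2920.4×0.9301 ≈ 2716 m/s.
Stage 3: m₀ = 685 kg, m_f = 685 − 485 = 200 kg; Δv = 308×9.8×ln(3.425) = 3018.4×1.2311 ≈ 3716 m/s.
Total Δv = 6472 + 2716 + 3716 = 12904 m/s.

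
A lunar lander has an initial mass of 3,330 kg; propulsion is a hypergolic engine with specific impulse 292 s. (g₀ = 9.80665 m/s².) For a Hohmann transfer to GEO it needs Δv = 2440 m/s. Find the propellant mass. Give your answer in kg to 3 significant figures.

v_e = Isp · g₀ = 292 × 9.80665 = 2863.5 m/s.
By the Tsiolkovsky rocket equation, m₀/m_f = exp(Δv / v_e) = exp(2440 / 2863.5) = exp(0.8521) = 2.3445.
m_f = 3,330 / 2.3445 = 1,420.35 kg, so propellant = m₀ − m_f = 3,330 − 1,420.35 = 1,909.65 kg.

propellant mass ≈ 1910 kg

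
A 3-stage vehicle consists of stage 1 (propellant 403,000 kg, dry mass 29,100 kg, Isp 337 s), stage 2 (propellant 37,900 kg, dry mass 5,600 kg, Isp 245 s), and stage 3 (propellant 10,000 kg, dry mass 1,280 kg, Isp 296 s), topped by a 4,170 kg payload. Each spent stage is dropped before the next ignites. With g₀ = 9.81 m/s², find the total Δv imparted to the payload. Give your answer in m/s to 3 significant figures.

Ignition mass of stage 1 = 403,000+29,100 + 37,900+5,600 + 10,000+1,280 + 4,170 = 491,050 kg.
Stage 1: m₀ = 491,050 kg, m_f = 491,050 − 403,000 = 88,050 kg; Δv = 337×9.81×ln(5.577) = 3306.0×1.7186 ≈ 5682 m/s.
Stage 2: m₀ = 58,950 kg, m_f = 58,950 − 37,900 = 21,050 kg; Δv = 245×9.81×ln(2.8) = 2403.5×1.0298 ≈ 2475 m/s.
Stage 3: m₀ = 15,450 kg, m_f = 15,450 − 10,000 = 5,450 kg; Δv = 296×9.81×ln(2.835) = 2903.8×1.0420 ≈ 3026 m/s.
Total Δv = 5682 + 2475 + 3026 = 11183 m/s.

Δv ≈ 11200 m/s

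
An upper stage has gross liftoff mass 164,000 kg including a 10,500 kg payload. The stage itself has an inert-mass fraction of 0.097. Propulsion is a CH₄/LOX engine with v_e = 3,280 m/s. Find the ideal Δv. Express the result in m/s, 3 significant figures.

Δv ≈ 6120 m/s

Stage wet mass = m₀ − payload = 164,000 − 10,500 = 153,500 kg.
Stage dry mass = ε × stage wet mass = 0.097 × 153,500 = 14,889.5 kg.
Burnout mass m_f = stage dry + payload = 14,889.5 + 10,500 = 25,389.5 kg.
Using Δv = v_e ln(m₀/m_f): Δv = v_e · ln(164,000/25,389.5) = 3280.0 × ln(6.459) = 3280.0 × 1.8655 ≈ 6119 m/s.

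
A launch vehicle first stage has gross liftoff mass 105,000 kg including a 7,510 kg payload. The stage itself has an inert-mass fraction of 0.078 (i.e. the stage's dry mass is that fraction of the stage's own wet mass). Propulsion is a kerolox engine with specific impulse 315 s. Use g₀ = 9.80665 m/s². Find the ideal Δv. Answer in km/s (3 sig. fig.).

Δv ≈ 5.99 km/s

Stage wet mass = m₀ − payload = 105,000 − 7,510 = 97,490 kg.
Stage dry mass = ε × stage wet mass = 0.078 × 97,490 = 7,604.22 kg.
Burnout mass m_f = stage dry + payload = 7,604.22 + 7,510 = 15,114.22 kg.
v_e = Isp · g₀ = 315 × 9.80665 = 3089.1 m/s.
Rocket equation: Δv = v_e · ln(105,000/15,114.22) = 3089.1 × ln(6.947) = 3089.1 × 1.9383 ≈ 5988 m/s.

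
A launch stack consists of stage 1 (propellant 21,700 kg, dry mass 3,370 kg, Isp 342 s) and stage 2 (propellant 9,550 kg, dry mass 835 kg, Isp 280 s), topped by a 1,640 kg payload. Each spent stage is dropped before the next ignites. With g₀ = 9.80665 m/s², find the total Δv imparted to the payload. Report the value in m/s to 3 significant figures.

Ignition mass of stage 1 = 21,700+3,370 + 9,550+835 + 1,640 = 37,095 kg.
Stage 1: m₀ = 37,095 kg, m_f = 37,095 − 21,700 = 15,395 kg; Δv = 342×9.80665×ln(2.41) = 3353.9×0.8794 ≈ 2950 m/s.
Stage 2: m₀ = 12,025 kg, m_f = 12,025 − 9,550 = 2,475 kg; Δv = 280×9.80665×ln(4.859) = 2745.9×1.5807 ≈ 4341 m/s.
Total Δv = 2950 + 4341 = 7291 m/s.

Δv ≈ 7290 m/s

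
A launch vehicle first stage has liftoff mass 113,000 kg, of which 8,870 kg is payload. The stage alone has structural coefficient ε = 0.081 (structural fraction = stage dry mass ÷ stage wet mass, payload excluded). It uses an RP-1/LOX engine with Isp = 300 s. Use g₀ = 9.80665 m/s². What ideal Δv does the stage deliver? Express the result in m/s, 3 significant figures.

Stage wet mass = m₀ − payload = 113,000 − 8,870 = 104,130 kg.
Stage dry mass = ε × stage wet mass = 0.081 × 104,130 = 8,434.53 kg.
Burnout mass m_f = stage dry + payload = 8,434.53 + 8,870 = 17,304.53 kg.
v_e = Isp · g₀ = 300 × 9.80665 = 2942.0 m/s.
Δv = v_e · ln(113,000/17,304.53) = 2942.0 × ln(6.53) = 2942.0 × 1.8764 ≈ 5520 m/s.

Δv ≈ 5520 m/s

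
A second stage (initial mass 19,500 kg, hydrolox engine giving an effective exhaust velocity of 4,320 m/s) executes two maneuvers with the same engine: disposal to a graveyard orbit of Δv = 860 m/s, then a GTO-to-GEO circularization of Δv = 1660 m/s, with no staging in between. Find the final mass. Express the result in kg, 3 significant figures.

final mass ≈ 10900 kg

After the first burn: m = 19500 × exp(−860/4320.0) = 19500 × 0.81949 = 15,980.1 kg.
After the second burn: m = 15,980.1 × exp(−1660/4320.0) = 15,980.1 × 0.68095 = 10,881.6 kg.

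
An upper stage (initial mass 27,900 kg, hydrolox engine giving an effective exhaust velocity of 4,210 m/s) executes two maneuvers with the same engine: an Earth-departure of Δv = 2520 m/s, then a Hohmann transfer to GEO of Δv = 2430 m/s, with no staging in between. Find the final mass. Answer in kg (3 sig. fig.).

After the first burn: m = 27900 × exp(−2520/4210.0) = 27900 × 0.54959 = 15,333.6 kg.
After the second burn: m = 15,333.6 × exp(−2430/4210.0) = 15,333.6 × 0.56147 = 8,609.36 kg.

final mass ≈ 8610 kg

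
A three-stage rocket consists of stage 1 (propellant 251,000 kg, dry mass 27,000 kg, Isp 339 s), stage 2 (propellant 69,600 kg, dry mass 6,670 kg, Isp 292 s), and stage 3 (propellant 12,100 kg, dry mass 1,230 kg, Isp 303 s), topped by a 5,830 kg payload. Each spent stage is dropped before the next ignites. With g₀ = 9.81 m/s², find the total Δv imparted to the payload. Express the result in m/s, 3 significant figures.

Δv ≈ 10400 m/s

Ignition mass of stage 1 = 251,000+27,000 + 69,600+6,670 + 12,100+1,230 + 5,830 = 373,430 kg.
Stage 1: m₀ = 373,430 kg, m_f = 373,430 − 251,000 = 122,430 kg; Δv = 339×9.81×ln(3.05) = 3325.6×1.1152 ≈ 3709 m/s.
Stage 2: m₀ = 95,430 kg, m_f = 95,430 − 69,600 = 25,830 kg; Δv = 292×9.81×ln(3.695) = 2864.5×1.3069 ≈ 3744 m/s.
Stage 3: m₀ = 19,160 kg, m_f = 19,160 − 12,100 = 7,060 kg; Δv = 303×9.81×ln(2.714) = 2972.4×0.9984 ≈ 2968 m/s.
Total Δv = 3709 + 3744 + 2968 = 10421 m/s.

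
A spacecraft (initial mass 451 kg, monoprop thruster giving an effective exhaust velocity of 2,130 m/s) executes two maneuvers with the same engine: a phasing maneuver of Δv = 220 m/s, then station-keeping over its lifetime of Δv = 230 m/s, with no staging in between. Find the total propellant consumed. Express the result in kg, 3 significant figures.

After the first burn: m = 451 × exp(−220/2130.0) = 451 × 0.90187 = 406.743 kg.
After the second burn: m = 406.743 × exp(−230/2130.0) = 406.743 × 0.89764 = 365.109 kg.
Total propellant = m₀ − m_final = 451 − 365.109 = 85.891 kg.

total propellant consumed ≈ 85.9 kg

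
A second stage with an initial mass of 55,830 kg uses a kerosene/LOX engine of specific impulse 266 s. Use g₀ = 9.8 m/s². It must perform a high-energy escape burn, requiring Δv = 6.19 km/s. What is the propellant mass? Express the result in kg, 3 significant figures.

v_e = Isp · g₀ = 266 × 9.8 = 2606.8 m/s.
m₀/m_f = exp(Δv / v_e) = exp(6190 / 2606.8) = exp(2.3746) = 10.7463.
m_f = 55,830 / 10.7463 = 5,195.28 kg, so propellant = m₀ − m_f = 55,830 − 5,195.28 = 50,634.72 kg.

propellant mass ≈ 50600 kg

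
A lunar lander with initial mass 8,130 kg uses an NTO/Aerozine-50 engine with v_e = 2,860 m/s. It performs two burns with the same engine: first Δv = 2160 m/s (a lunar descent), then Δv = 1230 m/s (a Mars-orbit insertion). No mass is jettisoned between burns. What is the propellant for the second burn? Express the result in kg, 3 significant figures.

propellant for the second burn ≈ 1340 kg

After the first burn: m = 8130 × exp(−2160/2860.0) = 8130 × 0.46990 = 3,820.29 kg.
After the second burn: m = 3,820.29 × exp(−1230/2860.0) = 3,820.29 × 0.65046 = 2,484.95 kg.
Second-burn propellant = 3,820.29 − 2,484.95 = 1,335.34 kg.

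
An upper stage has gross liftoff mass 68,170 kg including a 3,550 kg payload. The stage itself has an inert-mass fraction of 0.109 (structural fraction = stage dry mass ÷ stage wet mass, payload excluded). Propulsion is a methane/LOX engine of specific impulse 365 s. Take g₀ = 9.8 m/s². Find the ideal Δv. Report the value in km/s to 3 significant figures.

Δv ≈ 6.66 km/s

Stage wet mass = m₀ − payload = 68,170 − 3,550 = 64,620 kg.
Stage dry mass = ε × stage wet mass = 0.109 × 64,620 = 7,043.58 kg.
Burnout mass m_f = stage dry + payload = 7,043.58 + 3,550 = 10,593.58 kg.
v_e = Isp · g₀ = 365 × 9.8 = 3577.0 m/s.
Δv = v_e · ln(68,170/10,593.58) = 3577.0 × ln(6.435) = 3577.0 × 1.8618 ≈ 6660 m/s.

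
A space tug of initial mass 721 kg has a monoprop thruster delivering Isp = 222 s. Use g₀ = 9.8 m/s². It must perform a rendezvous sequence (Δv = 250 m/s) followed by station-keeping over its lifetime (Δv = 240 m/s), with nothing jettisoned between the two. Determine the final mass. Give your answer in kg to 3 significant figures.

v_e = Isp · g₀ = 222 × 9.8 = 2175.6 m/s.
After the first burn: m = 721 × exp(−250/2175.6) = 721 × 0.89145 = 642.735 kg.
After the second burn: m = 642.735 × exp(−240/2175.6) = 642.735 × 0.89555 = 575.601 kg.

final mass ≈ 576 kg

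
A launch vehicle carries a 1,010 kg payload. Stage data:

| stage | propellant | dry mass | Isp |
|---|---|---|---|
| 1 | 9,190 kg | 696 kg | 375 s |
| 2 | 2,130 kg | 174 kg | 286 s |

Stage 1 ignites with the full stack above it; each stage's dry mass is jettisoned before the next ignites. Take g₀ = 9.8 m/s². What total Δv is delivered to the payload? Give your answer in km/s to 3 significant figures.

Δv ≈ 7.26 km/s

Ignition mass of stage 1 = 9,190+696 + 2,130+174 + 1,010 = 13,200 kg.
Stage 1: m₀ = 13,200 kg, m_f = 13,200 − 9,190 = 4,010 kg; Δv = 375×9.8×ln(3.292) = 3675.0×1.1914 ≈ 4378 m/s.
Stage 2: m₀ = 3,314 kg, m_f = 3,314 − 2,130 = 1,184 kg; Δv = 286×9.8×ln(2.799) = 2802.8×1.0293 ≈ 2885 m/s.
Total Δv = 4378 + 2885 = 7263 m/s.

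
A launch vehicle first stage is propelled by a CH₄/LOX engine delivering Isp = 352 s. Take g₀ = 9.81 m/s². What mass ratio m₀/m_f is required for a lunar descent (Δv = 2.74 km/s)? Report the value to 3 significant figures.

mass ratio ≈ 2.21

v_e = Isp · g₀ = 352 × 9.81 = 3453.1 m/s.
From the ideal rocket equation, m₀/m_f = exp(Δv / v_e) = exp(2740 / 3453.1) = exp(0.7935) = 2.2111.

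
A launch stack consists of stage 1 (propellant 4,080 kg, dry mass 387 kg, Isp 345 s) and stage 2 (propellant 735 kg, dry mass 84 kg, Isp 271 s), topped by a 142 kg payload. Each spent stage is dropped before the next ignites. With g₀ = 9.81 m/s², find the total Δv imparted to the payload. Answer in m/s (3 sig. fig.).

Ignition mass of stage 1 = 4,080+387 + 735+84 + 142 = 5,428 kg.
Stage 1: m₀ = 5,428 kg, m_f = 5,428 − 4,080 = 1,348 kg; Δv = 345×9.81×ln(4.027) = 3384.5×1.3929 ≈ 4714 m/s.
Stage 2: m₀ = 961 kg, m_f = 961 − 735 = 226 kg; Δv = 271×9.81×ln(4.252) = 2658.5×1.4474 ≈ 3848 m/s.
Total Δv = 4714 + 3848 = 8562 m/s.

Δv ≈ 8560 m/s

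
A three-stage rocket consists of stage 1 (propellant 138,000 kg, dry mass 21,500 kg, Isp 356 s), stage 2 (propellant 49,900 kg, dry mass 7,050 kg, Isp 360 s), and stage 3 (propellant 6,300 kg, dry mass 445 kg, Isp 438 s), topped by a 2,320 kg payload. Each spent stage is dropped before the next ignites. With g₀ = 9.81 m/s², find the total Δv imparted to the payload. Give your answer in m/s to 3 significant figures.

Δv ≈ 13400 m/s

Ignition mass of stage 1 = 138,000+21,500 + 49,900+7,050 + 6,300+445 + 2,320 = 225,515 kg.
Stage 1: m₀ = 225,515 kg, m_f = 225,515 − 138,000 = 87,515 kg; Δv = 356×9.81×ln(2.577) = 3492.4×0.9466 ≈ 3306 m/s.
Stage 2: m₀ = 66,015 kg, m_f = 66,015 − 49,900 = 16,115 kg; Δv = 360×9.81×ln(4.096) = 3531.6×1.4101 ≈ 4980 m/s.
Stage 3: m₀ = 9,065 kg, m_f = 9,065 − 6,300 = 2,765 kg; Δv = 438×9.81×ln(3.278) = 4296.8×1.1874 ≈ 5102 m/s.
Total Δv = 3306 + 4980 + 5102 = 13388 m/s.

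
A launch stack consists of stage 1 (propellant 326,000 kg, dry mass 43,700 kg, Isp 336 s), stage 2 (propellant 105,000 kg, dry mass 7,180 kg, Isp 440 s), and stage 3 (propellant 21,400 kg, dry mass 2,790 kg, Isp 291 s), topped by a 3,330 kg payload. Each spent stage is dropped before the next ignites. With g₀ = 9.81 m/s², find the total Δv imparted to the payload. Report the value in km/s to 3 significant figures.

Ignition mass of stage 1 = 326,000+43,700 + 105,000+7,180 + 21,400+2,790 + 3,330 = 509,400 kg.
Stage 1: m₀ = 509,400 kg, m_f = 509,400 − 326,000 = 183,400 kg; Δv = 336×9.81×ln(2.778) = 3296.2×1.0216 ≈ 3367 m/s.
Stage 2: m₀ = 139,700 kg, m_f = 139,700 − 105,000 = 34,700 kg; Δv = 440×9.81×ln(4.026) = 4316.4×1.3928 ≈ 6012 m/s.
Stage 3: m₀ = 27,520 kg, m_f = 27,520 − 21,400 = 6,120 kg; Δv = 291×9.81×ln(4.497) = 2854.7×1.5034 ≈ 4292 m/s.
Total Δv = 3367 + 6012 + 4292 = 13671 m/s.

Δv ≈ 13.7 km/s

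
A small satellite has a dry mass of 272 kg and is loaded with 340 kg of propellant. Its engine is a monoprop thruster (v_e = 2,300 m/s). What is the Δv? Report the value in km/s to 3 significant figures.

Δv ≈ 1.87 km/s

m₀ = m_dry + m_prop = 272 + 340 = 612 kg.
Using Δv = v_e ln(m₀/m_f): Δv = v_e · ln(m₀/m_f) = 2300.0 × ln(2.25) = 2300.0 × 0.8109 ≈ 1865.1 m/s.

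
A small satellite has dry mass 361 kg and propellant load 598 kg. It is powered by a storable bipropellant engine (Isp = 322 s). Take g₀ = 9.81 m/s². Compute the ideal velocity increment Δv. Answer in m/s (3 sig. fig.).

v_e = Isp · g₀ = 322 × 9.81 = 3158.8 m/s.
m₀ = m_dry + m_prop = 361 + 598 = 959 kg.
Using Δv = v_e ln(m₀/m_f): Δv = v_e · ln(m₀/m_f) = 3158.8 × ln(2.657) = 3158.8 × 0.9770 ≈ 3086.2 m/s.

Δv ≈ 3090 m/s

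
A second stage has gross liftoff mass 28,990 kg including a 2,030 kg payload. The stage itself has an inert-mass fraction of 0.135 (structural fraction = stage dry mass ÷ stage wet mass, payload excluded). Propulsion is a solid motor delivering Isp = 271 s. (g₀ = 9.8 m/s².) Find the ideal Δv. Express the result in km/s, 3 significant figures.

Δv ≈ 4.33 km/s

Stage wet mass = m₀ − payload = 28,990 − 2,030 = 26,960 kg.
Stage dry mass = ε × stage wet mass = 0.135 × 26,960 = 3,639.6 kg.
Burnout mass m_f = stage dry + payload = 3,639.6 + 2,030 = 5,669.6 kg.
v_e = Isp · g₀ = 271 × 9.8 = 2655.8 m/s.
Using Δv = v_e ln(m₀/m_f): Δv = v_e · ln(28,990/5,669.6) = 2655.8 × ln(5.113) = 2655.8 × 1.6318 ≈ 4334 m/s.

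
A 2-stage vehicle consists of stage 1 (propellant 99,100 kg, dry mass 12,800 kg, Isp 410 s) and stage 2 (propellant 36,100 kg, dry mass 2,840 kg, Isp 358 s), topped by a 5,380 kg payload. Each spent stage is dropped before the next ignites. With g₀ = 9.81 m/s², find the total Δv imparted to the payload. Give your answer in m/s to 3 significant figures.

Δv ≈ 9960 m/s

Ignition mass of stage 1 = 99,100+12,800 + 36,100+2,840 + 5,380 = 156,220 kg.
Stage 1: m₀ = 156,220 kg, m_f = 156,220 − 99,100 = 57,120 kg; Δv = 410×9.81×ln(2.735) = 4022.1×1.0061 ≈ 4047 m/s.
Stage 2: m₀ = 44,320 kg, m_f = 44,320 − 36,100 = 8,220 kg; Δv = 358×9.81×ln(5.392) = 3512.0×1.6849 ≈ 5917 m/s.
Total Δv = 4047 + 5917 = 9964 m/s.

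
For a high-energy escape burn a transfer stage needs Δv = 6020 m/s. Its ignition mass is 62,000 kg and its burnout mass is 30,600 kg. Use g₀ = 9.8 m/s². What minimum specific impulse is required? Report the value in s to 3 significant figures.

Isp ≈ 870 s

ln(m₀/m_f) = ln(62000/30600) = ln(2.026) = 0.7061.
Using Δv = v_e ln(m₀/m_f): v_e = Δv / ln(m₀/m_f) = 6020 / 0.7061 = 8525.3 m/s.
Isp = v_e / g₀ = 8525.3 / 9.8 = 869.9 s.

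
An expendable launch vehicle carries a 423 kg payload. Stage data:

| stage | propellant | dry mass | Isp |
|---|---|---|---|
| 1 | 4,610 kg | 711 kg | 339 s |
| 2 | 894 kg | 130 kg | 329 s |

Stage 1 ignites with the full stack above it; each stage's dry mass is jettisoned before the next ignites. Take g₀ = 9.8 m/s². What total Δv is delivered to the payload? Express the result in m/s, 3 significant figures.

Δv ≈ 6900 m/s

Ignition mass of stage 1 = 4,610+711 + 894+130 + 423 = 6,768 kg.
Stage 1: m₀ = 6,768 kg, m_f = 6,768 − 4,610 = 2,158 kg; Δv = 339×9.8×ln(3.136) = 3322.2×1.1430 ≈ 3797 m/s.
Stage 2: m₀ = 1,447 kg, m_f = 1,447 − 894 = 553 kg; Δv = 329×9.8×ln(2.617) = 3224.2×0.9619 ≈ 3101 m/s.
Total Δv = 3797 + 3101 = 6898 m/s.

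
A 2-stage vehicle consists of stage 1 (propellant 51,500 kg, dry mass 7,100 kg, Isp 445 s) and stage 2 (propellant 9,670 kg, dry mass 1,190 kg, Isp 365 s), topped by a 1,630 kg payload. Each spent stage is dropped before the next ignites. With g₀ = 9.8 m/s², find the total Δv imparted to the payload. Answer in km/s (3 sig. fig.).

Δv ≈ 10.9 km/s

Ignition mass of stage 1 = 51,500+7,100 + 9,670+1,190 + 1,630 = 71,090 kg.
Stage 1: m₀ = 71,090 kg, m_f = 71,090 − 51,500 = 19,590 kg; Δv = 445×9.8×ln(3.629) = 4361.0×1.2889 ≈ 5621 m/s.
Stage 2: m₀ = 12,490 kg, m_f = 12,490 − 9,670 = 2,820 kg; Δv = 365×9.8×ln(4.429) = 3577.0×1.4882 ≈ 5323 m/s.
Total Δv = 5621 + 5323 = 10944 m/s.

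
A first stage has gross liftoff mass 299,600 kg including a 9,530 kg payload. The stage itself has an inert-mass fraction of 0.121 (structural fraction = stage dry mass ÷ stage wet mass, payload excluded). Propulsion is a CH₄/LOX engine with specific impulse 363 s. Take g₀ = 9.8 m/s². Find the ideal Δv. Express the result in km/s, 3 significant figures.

Stage wet mass = m₀ − payload = 299,600 − 9,530 = 290,070 kg.
Stage dry mass = ε × stage wet mass = 0.121 × 290,070 = 35,098.5 kg.
Burnout mass m_f = stage dry + payload = 35,098.5 + 9,530 = 44,628.5 kg.
v_e = Isp · g₀ = 363 × 9.8 = 3557.4 m/s.
Rocket equation: Δv = v_e · ln(299,600/44,628.5) = 3557.4 × ln(6.713) = 3557.4 × 1.9041 ≈ 6774 m/s.

Δv ≈ 6.77 km/s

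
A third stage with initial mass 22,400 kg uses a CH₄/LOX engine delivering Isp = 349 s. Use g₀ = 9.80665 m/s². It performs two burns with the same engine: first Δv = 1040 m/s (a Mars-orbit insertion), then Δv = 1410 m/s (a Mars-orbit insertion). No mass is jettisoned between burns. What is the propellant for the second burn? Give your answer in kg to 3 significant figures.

propellant for the second burn ≈ 5580 kg

v_e = Isp · g₀ = 349 × 9.80665 = 3422.5 m/s.
After the first burn: m = 22400 × exp(−1040/3422.5) = 22400 × 0.73796 = 16,530.3 kg.
After the second burn: m = 16,530.3 × exp(−1410/3422.5) = 16,530.3 × 0.66234 = 10,948.7 kg.
Second-burn propellant = 16,530.3 − 10,948.7 = 5,581.6 kg.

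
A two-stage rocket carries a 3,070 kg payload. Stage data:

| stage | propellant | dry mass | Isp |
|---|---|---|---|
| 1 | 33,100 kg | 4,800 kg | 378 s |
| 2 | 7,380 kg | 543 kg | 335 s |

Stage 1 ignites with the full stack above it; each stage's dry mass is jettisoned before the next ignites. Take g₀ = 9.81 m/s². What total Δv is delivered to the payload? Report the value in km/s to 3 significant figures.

Δv ≈ 7.85 km/s

Ignition mass of stage 1 = 33,100+4,800 + 7,380+543 + 3,070 = 48,893 kg.
Stage 1: m₀ = 48,893 kg, m_f = 48,893 − 33,100 = 15,793 kg; Δv = 378×9.81×ln(3.096) = 3708.2×1.1301 ≈ 4190 m/s.
Stage 2: m₀ = 10,993 kg, m_f = 10,993 − 7,380 = 3,613 kg; Δv = 335×9.81×ln(3.043) = 3286.4×1.1127 ≈ 3657 m/s.
Total Δv = 4190 + 3657 = 7847 m/s.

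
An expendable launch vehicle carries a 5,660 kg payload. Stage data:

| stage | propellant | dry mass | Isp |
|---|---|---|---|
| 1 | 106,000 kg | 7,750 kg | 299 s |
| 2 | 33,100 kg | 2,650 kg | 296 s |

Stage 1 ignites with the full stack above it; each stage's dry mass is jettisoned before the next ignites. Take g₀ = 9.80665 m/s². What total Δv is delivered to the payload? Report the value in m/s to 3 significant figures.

Ignition mass of stage 1 = 106,000+7,750 + 33,100+2,650 + 5,660 = 155,160 kg.
Stage 1: m₀ = 155,160 kg, m_f = 155,160 − 106,000 = 49,160 kg; Δv = 299×9.80665×ln(3.156) = 2932.2×1.1494 ≈ 3370 m/s.
Stage 2: m₀ = 41,410 kg, m_f = 41,410 − 33,100 = 8,310 kg; Δv = 296×9.80665×ln(4.983) = 2902.8×1.6061 ≈ 4662 m/s.
Total Δv = 3370 + 4662 = 8032 m/s.

Δv ≈ 8030 m/s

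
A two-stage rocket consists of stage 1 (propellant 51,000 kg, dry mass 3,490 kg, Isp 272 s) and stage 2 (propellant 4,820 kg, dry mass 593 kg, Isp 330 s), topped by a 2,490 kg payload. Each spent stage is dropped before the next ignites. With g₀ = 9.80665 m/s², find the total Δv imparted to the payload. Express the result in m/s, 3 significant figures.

Ignition mass of stage 1 = 51,000+3,490 + 4,820+593 + 2,490 = 62,393 kg.
Stage 1: m₀ = 62,393 kg, m_f = 62,393 − 51,000 = 11,393 kg; Δv = 272×9.80665×ln(5.476) = 2667.4×1.7005 ≈ 4536 m/s.
Stage 2: m₀ = 7,903 kg, m_f = 7,903 − 4,820 = 3,083 kg; Δv = 330×9.80665×ln(2.563) = 3236.2×0.9413 ≈ 3046 m/s.
Total Δv = 4536 + 3046 = 7582 m/s.

Δv ≈ 7580 m/s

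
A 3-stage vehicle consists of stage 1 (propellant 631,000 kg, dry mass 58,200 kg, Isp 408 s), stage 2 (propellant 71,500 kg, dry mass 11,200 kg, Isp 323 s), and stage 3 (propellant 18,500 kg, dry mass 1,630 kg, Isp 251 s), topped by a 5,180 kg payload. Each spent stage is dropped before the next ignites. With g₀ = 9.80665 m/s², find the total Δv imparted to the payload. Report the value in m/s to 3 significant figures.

Δv ≈ 12900 m/s

Ignition mass of stage 1 = 631,000+58,200 + 71,500+11,200 + 18,500+1,630 + 5,180 = 797,210 kg.
Stage 1: m₀ = 797,210 kg, m_f = 797,210 − 631,000 = 166,210 kg; Δv = 408×9.80665×ln(4.796) = 4001.1×1.5679 ≈ 6273 m/s.
Stage 2: m₀ = 108,010 kg, m_f = 108,010 − 71,500 = 36,510 kg; Δv = 323×9.80665×ln(2.958) = 3167.5×1.0846 ≈ 3436 m/s.
Stage 3: m₀ = 25,310 kg, m_f = 25,310 − 18,500 = 6,810 kg; Δv = 251×9.80665×ln(3.717) = 2461.5×1.3128 ≈ 3231 m/s.
Total Δv = 6273 + 3436 + 3231 = 12940 m/s.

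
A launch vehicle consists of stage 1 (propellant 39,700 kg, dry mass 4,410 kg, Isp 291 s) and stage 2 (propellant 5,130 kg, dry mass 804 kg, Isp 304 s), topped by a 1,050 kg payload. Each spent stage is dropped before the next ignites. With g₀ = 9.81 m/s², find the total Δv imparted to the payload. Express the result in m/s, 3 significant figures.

Ignition mass of stage 1 = 39,700+4,410 + 5,130+804 + 1,050 = 51,094 kg.
Stage 1: m₀ = 51,094 kg, m_f = 51,094 − 39,700 = 11,394 kg; Δv = 291×9.81×ln(4.484) = 2854.7×1.5006 ≈ 4284 m/s.
Stage 2: m₀ = 6,984 kg, m_f = 6,984 − 5,130 = 1,854 kg; Δv = 304×9.81×ln(3.767) = 2982.2×1.3263 ≈ 3955 m/s.
Total Δv = 4284 + 3955 = 8239 m/s.

Δv ≈ 8240 m/s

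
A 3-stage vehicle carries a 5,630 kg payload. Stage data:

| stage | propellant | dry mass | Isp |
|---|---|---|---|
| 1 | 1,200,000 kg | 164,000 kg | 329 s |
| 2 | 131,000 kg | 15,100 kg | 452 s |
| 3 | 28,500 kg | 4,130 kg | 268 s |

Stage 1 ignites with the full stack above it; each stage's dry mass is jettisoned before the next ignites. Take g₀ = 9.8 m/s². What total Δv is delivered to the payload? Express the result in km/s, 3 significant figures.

Ignition mass of stage 1 = 1,200,000+164,000 + 131,000+15,100 + 28,500+4,130 + 5,630 = 1,548,360 kg.
Stage 1: m₀ = 1,548,360 kg, m_f = 1,548,360 − 1,200,000 = 348,360 kg; Δv = 329×9.8×ln(4.445) = 3224.2×1.4917 ≈ 4810 m/s.
Stage 2: m₀ = 184,360 kg, m_f = 184,360 − 131,000 = 53,360 kg; Δv = 452×9.8×ln(3.455) = 4429.6×1.2398 ≈ 5492 m/s.
Stage 3: m₀ = 38,260 kg, m_f = 38,260 − 28,500 = 9,760 kg; Δv = 268×9.8×ln(3.92) = 2626.4×1.3661 ≈ 3588 m/s.
Total Δv = 4810 + 5492 + 3588 = 13890 m/s.

Δv ≈ 13.9 km/s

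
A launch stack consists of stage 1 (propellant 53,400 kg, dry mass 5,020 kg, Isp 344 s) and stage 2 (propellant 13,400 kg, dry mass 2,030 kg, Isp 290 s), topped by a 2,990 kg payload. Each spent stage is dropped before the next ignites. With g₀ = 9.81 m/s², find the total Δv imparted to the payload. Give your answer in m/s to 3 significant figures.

Δv ≈ 7710 m/s

Ignition mass of stage 1 = 53,400+5,020 + 13,400+2,030 + 2,990 = 76,840 kg.
Stage 1: m₀ = 76,840 kg, m_f = 76,840 − 53,400 = 23,440 kg; Δv = 344×9.81×ln(3.278) = 3374.6×1.1873 ≈ 4007 m/s.
Stage 2: m₀ = 18,420 kg, m_f = 18,420 − 13,400 = 5,020 kg; Δv = 290×9.81×ln(3.669) = 2844.9×1.3000 ≈ 3698 m/s.
Total Δv = 4007 + 3698 = 7705 m/s.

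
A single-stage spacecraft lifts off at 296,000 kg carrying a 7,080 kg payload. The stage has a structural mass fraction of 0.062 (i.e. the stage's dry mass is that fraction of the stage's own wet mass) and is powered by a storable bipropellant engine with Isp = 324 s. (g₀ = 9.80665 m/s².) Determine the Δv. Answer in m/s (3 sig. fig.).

Δv ≈ 7850 m/s

Stage wet mass = m₀ − payload = 296,000 − 7,080 = 288,920 kg.
Stage dry mass = ε × stage wet mass = 0.062 × 288,920 = 17,913 kg.
Burnout mass m_f = stage dry + payload = 17,913 + 7,080 = 24,993 kg.
v_e = Isp · g₀ = 324 × 9.80665 = 3177.4 m/s.
Rocket equation: Δv = v_e · ln(296,000/24,993) = 3177.4 × ln(11.84) = 3177.4 × 2.4718 ≈ 7854 m/s.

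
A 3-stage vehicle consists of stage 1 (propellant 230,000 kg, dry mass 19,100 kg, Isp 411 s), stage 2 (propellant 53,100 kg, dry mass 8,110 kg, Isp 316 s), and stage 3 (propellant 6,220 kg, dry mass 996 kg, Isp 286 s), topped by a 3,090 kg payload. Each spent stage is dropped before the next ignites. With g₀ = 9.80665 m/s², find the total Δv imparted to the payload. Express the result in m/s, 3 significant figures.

Ignition mass of stage 1 = 230,000+19,100 + 53,100+8,110 + 6,220+996 + 3,090 = 320,616 kg.
Stage 1: m₀ = 320,616 kg, m_f = 320,616 − 230,000 = 90,616 kg; Δv = 411×9.80665×ln(3.538) = 4030.5×1.2636 ≈ 5093 m/s.
Stage 2: m₀ = 71,516 kg, m_f = 71,516 − 53,100 = 18,416 kg; Δv = 316×9.80665×ln(3.883) = 3098.9×1.3567 ≈ 4204 m/s.
Stage 3: m₀ = 10,306 kg, m_f = 10,306 − 6,220 = 4,086 kg; Δv = 286×9.80665×ln(2.522) = 2804.7×0.9252 ≈ 2595 m/s.
Total Δv = 5093 + 4204 + 2595 = 11892 m/s.

Δv ≈ 11900 m/s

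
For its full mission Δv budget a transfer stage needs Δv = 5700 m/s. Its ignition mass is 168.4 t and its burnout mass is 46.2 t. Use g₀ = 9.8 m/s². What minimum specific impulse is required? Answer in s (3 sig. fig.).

ln(m₀/m_f) = ln(168400/46200) = ln(3.645) = 1.2934.
Using Δv = v_e ln(m₀/m_f): v_e = Δv / ln(m₀/m_f) = 5700 / 1.2934 = 4407.1 m/s.
Isp = v_e / g₀ = 4407.1 / 9.8 = 449.7 s.

Isp ≈ 450 s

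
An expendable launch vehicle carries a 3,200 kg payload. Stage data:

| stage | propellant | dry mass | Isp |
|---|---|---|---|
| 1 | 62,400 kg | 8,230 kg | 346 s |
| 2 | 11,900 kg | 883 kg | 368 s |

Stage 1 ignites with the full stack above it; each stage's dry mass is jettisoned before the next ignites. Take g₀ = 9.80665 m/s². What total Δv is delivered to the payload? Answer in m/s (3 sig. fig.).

Δv ≈ 9250 m/s

Ignition mass of stage 1 = 62,400+8,230 + 11,900+883 + 3,200 = 86,613 kg.
Stage 1: m₀ = 86,613 kg, m_f = 86,613 − 62,400 = 24,213 kg; Δv = 346×9.80665×ln(3.577) = 3393.1×1.2746 ≈ 4325 m/s.
Stage 2: m₀ = 15,983 kg, m_f = 15,983 − 11,900 = 4,083 kg; Δv = 368×9.80665×ln(3.915) = 3608.8×1.3647 ≈ 4925 m/s.
Total Δv = 4325 + 4925 = 9250 m/s.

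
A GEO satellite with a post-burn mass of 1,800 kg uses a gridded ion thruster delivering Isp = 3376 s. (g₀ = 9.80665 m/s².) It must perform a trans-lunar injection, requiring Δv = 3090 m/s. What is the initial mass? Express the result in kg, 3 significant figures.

initial mass ≈ 1980 kg

v_e = Isp · g₀ = 3376 × 9.80665 = 33107.3 m/s.
From the ideal rocket equation, m₀/m_f = exp(Δv / v_e) = exp(3090 / 33107.3) = exp(0.0933) = 1.0978.
m₀ = m_f × 1.0978 = 1,800 × 1.0978 = 1,976.04 kg.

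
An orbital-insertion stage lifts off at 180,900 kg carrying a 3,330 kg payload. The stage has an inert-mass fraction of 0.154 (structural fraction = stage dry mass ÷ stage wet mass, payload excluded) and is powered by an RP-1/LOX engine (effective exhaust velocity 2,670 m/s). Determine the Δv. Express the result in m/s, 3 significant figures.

Stage wet mass = m₀ − payload = 180,900 − 3,330 = 177,570 kg.
Stage dry mass = ε × stage wet mass = 0.154 × 177,570 = 27,345.8 kg.
Burnout mass m_f = stage dry + payload = 27,345.8 + 3,330 = 30,675.8 kg.
By the Tsiolkovsky rocket equation, Δv = v_e · ln(180,900/30,675.8) = 2670.0 × ln(5.897) = 2670.0 × 1.7745 ≈ 4738 m/s.

Δv ≈ 4740 m/s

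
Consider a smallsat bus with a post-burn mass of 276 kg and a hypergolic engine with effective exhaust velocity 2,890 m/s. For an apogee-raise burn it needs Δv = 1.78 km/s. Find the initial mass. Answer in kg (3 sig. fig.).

initial mass ≈ 511 kg

From the ideal rocket equation, m₀/m_f = exp(Δv / v_e) = exp(1780 / 2890.0) = exp(0.6159) = 1.8514.
m₀ = m_f × 1.8514 = 276 × 1.8514 = 510.986 kg.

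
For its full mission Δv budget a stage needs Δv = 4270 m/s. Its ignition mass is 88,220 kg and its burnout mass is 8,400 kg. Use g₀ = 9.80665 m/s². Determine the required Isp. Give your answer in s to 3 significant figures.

ln(m₀/m_f) = ln(88220/8400) = ln(10.5) = 2.3516.
v_e = Δv / ln(m₀/m_f) = 4270 / 2.3516 = 1815.8 m/s.
Isp = v_e / g₀ = 1815.8 / 9.80665 = 185.2 s.

Isp ≈ 185 s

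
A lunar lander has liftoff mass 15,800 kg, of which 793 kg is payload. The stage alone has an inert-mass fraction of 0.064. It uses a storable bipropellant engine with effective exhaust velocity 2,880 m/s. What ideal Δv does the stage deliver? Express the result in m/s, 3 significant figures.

Stage wet mass = m₀ − payload = 15,800 − 793 = 15,007 kg.
Stage dry mass = ε × stage wet mass = 0.064 × 15,007 = 960.448 kg.
Burnout mass m_f = stage dry + payload = 960.448 + 793 = 1,753.448 kg.
From the ideal rocket equation, Δv = v_e · ln(15,800/1,753.448) = 2880.0 × ln(9.011) = 2880.0 × 2.1984 ≈ 6331 m/s.

Δv ≈ 6330 m/s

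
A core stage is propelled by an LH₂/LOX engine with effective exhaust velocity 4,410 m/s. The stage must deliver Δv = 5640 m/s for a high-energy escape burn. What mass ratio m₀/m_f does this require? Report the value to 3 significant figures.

mass ratio ≈ 3.59

m₀/m_f = exp(Δv / v_e) = exp(5640 / 4410.0) = exp(1.2789) = 3.5927.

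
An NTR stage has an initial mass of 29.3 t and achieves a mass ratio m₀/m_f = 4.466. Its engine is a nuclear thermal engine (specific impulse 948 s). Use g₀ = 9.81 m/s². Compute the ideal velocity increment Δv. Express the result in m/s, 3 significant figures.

v_e = Isp · g₀ = 948 × 9.81 = 9299.9 m/s.
From the ideal rocket equation, Δv = v_e · ln(4.466) = 9299.9 × 1.4965 ≈ 13917.2 m/s.

Δv ≈ 13900 m/s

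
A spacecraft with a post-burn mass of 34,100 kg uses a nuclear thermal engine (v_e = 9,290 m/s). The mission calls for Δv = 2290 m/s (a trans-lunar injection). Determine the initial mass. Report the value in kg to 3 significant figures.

initial mass ≈ 43600 kg

Using Δv = v_e ln(m₀/m_f): m₀/m_f = exp(Δv / v_e) = exp(2290 / 9290.0) = exp(0.2465) = 1.2795.
m₀ = m_f × 1.2795 = 34,100 × 1.2795 = 43,631 kg.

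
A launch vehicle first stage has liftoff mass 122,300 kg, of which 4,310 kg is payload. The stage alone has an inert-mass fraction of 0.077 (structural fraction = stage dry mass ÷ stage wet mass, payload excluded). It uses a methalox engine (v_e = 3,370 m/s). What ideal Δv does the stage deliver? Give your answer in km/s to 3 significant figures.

Stage wet mass = m₀ − payload = 122,300 − 4,310 = 117,990 kg.
Stage dry mass = ε × stage wet mass = 0.077 × 117,990 = 9,085.23 kg.
Burnout mass m_f = stage dry + payload = 9,085.23 + 4,310 = 13,395.23 kg.
By the Tsiolkovsky rocket equation, Δv = v_e · ln(122,300/13,395.23) = 3370.0 × ln(9.13) = 3370.0 × 2.2116 ≈ 7453 m/s.

Δv ≈ 7.45 km/s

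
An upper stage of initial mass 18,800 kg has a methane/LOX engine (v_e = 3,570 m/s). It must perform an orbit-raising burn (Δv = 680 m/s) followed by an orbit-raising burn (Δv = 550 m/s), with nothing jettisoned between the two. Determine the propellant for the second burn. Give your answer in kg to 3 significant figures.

propellant for the second burn ≈ 2220 kg

After the first burn: m = 18800 × exp(−680/3570.0) = 18800 × 0.82657 = 15,539.5 kg.
After the second burn: m = 15,539.5 × exp(−550/3570.0) = 15,539.5 × 0.85722 = 13,320.8 kg.
Second-burn propellant = 15,539.5 − 13,320.8 = 2,218.7 kg.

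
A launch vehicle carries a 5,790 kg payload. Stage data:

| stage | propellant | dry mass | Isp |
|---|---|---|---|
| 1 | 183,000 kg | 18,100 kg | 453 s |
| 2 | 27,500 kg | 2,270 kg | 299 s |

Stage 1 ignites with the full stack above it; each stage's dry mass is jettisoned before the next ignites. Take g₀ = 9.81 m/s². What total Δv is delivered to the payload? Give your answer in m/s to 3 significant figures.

Ignition mass of stage 1 = 183,000+18,100 + 27,500+2,270 + 5,790 = 236,660 kg.
Stage 1: m₀ = 236,660 kg, m_f = 236,660 − 183,000 = 53,660 kg; Δv = 453×9.81×ln(4.41) = 4443.9×1.4840 ≈ 6595 m/s.
Stage 2: m₀ = 35,560 kg, m_f = 35,560 − 27,500 = 8,060 kg; Δv = 299×9.81×ln(4.412) = 2933.2×1.4843 ≈ 4354 m/s.
Total Δv = 6595 + 4354 = 10949 m/s.

Δv ≈ 10900 m/s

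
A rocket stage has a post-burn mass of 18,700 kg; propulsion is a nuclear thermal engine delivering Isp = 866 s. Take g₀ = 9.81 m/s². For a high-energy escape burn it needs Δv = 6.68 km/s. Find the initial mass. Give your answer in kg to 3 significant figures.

v_e = Isp · g₀ = 866 × 9.81 = 8495.5 m/s.
Rocket equation: m₀/m_f = exp(Δv / v_e) = exp(6680 / 8495.5) = exp(0.7863) = 2.1953.
m₀ = m_f × 2.1953 = 18,700 × 2.1953 = 41,052.1 kg.

initial mass ≈ 41100 kg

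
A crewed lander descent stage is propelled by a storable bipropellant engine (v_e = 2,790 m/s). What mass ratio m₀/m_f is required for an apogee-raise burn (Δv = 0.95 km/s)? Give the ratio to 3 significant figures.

mass ratio ≈ 1.41

m₀/m_f = exp(Δv / v_e) = exp(950 / 2790.0) = exp(0.3405) = 1.4057.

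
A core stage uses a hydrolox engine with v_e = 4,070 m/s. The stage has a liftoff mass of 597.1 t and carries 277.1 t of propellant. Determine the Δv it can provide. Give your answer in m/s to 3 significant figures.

m_f = m₀ − m_prop = 597.1 − 277.1 = 320 t.
Δv = v_e · ln(m₀/m_f) = 4070.0 × ln(1.866) = 4070.0 × 0.6238 ≈ 2538.7 m/s.

Δv ≈ 2540 m/s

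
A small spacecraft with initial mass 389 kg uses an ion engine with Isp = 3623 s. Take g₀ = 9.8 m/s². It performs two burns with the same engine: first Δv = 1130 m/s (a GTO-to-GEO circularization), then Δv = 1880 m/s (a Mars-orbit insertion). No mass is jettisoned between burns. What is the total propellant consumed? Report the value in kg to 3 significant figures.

total propellant consumed ≈ 31.6 kg

v_e = Isp · g₀ = 3623 × 9.8 = 35505.4 m/s.
After the first burn: m = 389 × exp(−1130/35505.4) = 389 × 0.96867 = 376.813 kg.
After the second burn: m = 376.813 × exp(−1880/35505.4) = 376.813 × 0.94843 = 357.381 kg.
Total propellant = m₀ − m_final = 389 − 357.381 = 31.619 kg.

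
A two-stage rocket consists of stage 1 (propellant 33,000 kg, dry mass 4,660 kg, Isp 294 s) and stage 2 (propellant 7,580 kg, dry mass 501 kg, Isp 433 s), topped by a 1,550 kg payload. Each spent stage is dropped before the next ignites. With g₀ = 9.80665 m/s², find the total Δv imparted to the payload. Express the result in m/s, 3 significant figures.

Δv ≈ 10000 m/s

Ignition mass of stage 1 = 33,000+4,660 + 7,580+501 + 1,550 = 47,291 kg.
Stage 1: m₀ = 47,291 kg, m_f = 47,291 − 33,000 = 14,291 kg; Δv = 294×9.80665×ln(3.309) = 2883.2×1.1967 ≈ 3450 m/s.
Stage 2: m₀ = 9,631 kg, m_f = 9,631 − 7,580 = 2,051 kg; Δv = 433×9.80665×ln(4.696) = 4246.3×1.5467 ≈ 6568 m/s.
Total Δv = 3450 + 6568 = 10018 m/s.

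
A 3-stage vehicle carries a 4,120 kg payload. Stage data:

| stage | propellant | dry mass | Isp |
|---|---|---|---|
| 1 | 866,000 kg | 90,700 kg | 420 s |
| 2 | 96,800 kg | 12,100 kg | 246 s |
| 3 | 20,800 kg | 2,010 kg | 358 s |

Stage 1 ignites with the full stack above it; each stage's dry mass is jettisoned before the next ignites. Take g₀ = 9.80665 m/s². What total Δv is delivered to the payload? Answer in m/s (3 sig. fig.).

Δv ≈ 14700 m/s

Ignition mass of stage 1 = 866,000+90,700 + 96,800+12,100 + 20,800+2,010 + 4,120 = 1,092,530 kg.
Stage 1: m₀ = 1,092,530 kg, m_f = 1,092,530 − 866,000 = 226,530 kg; Δv = 420×9.80665×ln(4.823) = 4118.8×1.5734 ≈ 6480 m/s.
Stage 2: m₀ = 135,830 kg, m_f = 135,830 − 96,800 = 39,030 kg; Δv = 246×9.80665×ln(3.48) = 2412.4×1.2471 ≈ 3008 m/s.
Stage 3: m₀ = 26,930 kg, m_f = 26,930 − 20,800 = 6,130 kg; Δv = 358×9.80665×ln(4.393) = 3510.8×1.4800 ≈ 5196 m/s.
Total Δv = 6480 + 3008 + 5196 = 14684 m/s.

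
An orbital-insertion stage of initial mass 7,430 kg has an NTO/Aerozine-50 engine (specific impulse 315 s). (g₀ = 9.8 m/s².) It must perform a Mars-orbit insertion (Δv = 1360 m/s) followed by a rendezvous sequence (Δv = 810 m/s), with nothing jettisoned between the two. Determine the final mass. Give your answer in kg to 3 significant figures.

final mass ≈ 3680 kg

v_e = Isp · g₀ = 315 × 9.8 = 3087.0 m/s.
After the first burn: m = 7430 × exp(−1360/3087.0) = 7430 × 0.64368 = 4,782.54 kg.
After the second burn: m = 4,782.54 × exp(−810/3087.0) = 4,782.54 × 0.76921 = 3,678.78 kg.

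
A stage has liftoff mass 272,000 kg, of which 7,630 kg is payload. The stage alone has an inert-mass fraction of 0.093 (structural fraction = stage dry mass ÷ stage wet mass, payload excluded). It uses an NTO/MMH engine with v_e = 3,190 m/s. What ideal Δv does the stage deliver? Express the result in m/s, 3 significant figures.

Stage wet mass = m₀ − payload = 272,000 − 7,630 = 264,370 kg.
Stage dry mass = ε × stage wet mass = 0.093 × 264,370 = 24,586.4 kg.
Burnout mass m_f = stage dry + payload = 24,586.4 + 7,630 = 32,216.4 kg.
Using Δv = v_e ln(m₀/m_f): Δv = v_e · ln(272,000/32,216.4) = 3190.0 × ln(8.443) = 3190.0 × 2.1333 ≈ 6805 m/s.

Δv ≈ 6810 m/s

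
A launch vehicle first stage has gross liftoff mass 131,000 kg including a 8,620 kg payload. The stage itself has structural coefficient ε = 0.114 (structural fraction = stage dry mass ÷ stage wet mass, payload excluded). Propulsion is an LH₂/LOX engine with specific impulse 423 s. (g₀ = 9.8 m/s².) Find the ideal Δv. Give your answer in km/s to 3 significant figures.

Δv ≈ 7.29 km/s

Stage wet mass = m₀ − payload = 131,000 − 8,620 = 122,380 kg.
Stage dry mass = ε × stage wet mass = 0.114 × 122,380 = 13,951.3 kg.
Burnout mass m_f = stage dry + payload = 13,951.3 + 8,620 = 22,571.3 kg.
v_e = Isp · g₀ = 423 × 9.8 = 4145.4 m/s.
Using Δv = v_e ln(m₀/m_f): Δv = v_e · ln(131,000/22,571.3) = 4145.4 × ln(5.804) = 4145.4 × 1.7585 ≈ 7290 m/s.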